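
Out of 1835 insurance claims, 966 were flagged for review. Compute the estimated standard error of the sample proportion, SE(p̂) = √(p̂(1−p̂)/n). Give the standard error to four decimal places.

The sample proportion is 966/1835 = 0.52643.
p̂(1−p̂) = 0.52643·0.47357 = 0.249301.
SE = √(0.249301/1835) = √0.000135859 = 0.0117.

SE = 0.0117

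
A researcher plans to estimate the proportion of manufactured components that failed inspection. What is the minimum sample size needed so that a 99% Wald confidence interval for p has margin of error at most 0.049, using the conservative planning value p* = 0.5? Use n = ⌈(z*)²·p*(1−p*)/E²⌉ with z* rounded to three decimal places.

For 99% confidence, z* = 2.576.
p*(1−p*) = 0.50·0.50 = 0.2500.
(z*)²·p*(1−p*)/E² = 6.635776·0.2500/0.002401 = 690.939.
⌈690.939⌉ = 691.

n = 691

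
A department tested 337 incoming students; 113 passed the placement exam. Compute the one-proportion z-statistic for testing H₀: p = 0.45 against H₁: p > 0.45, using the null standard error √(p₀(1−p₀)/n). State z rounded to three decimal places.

z = -4.232

With x = 113 successes in n = 337, p̂ = 0.33531.
SE₀ = √(0.45·0.55/337) = 0.027100.
z = (0.33531 − 0.45)/0.027100 = -0.11469/0.027100 = -4.232.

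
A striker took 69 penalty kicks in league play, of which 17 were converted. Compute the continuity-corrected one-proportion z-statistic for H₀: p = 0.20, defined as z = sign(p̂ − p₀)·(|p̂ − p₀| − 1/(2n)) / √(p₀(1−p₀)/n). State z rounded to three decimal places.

z = 0.813

The sample proportion is 17/69 = 0.24638. p̂ − p₀ = 0.046377.
Continuity correction 1/(2n) = 1/138 = 0.007246.
Corrected numerator: |0.046377| − 0.007246 = 0.039131.
Under H₀, SE = √(p₀(1−p₀)/n) = √(0.20·0.80/69) = √0.002318841 = 0.048154.
z = (+)0.039131/0.048154 = 0.813.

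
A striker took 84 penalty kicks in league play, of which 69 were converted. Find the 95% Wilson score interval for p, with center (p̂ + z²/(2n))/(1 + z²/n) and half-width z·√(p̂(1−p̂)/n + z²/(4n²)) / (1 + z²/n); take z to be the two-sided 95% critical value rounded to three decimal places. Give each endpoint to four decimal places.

(0.7261, 0.8887)

p̂ = 69/84 = 0.82143; z = 1.960, so z² = 3.841600.
1 + z²/n = 1.045733.
Center = (0.82143 + 0.022867)/1.045733 = 0.80737.
Radicand: p̂(1−p̂)/n + z²/(4n²) = 0.001746234 + 0.000136111 = 0.001882345.
Half-width = z·√(radicand)/denom = 1.960·0.043386/1.045733 = 0.08132.
CI: 0.80737 ± 0.08132 = (0.7261, 0.8887).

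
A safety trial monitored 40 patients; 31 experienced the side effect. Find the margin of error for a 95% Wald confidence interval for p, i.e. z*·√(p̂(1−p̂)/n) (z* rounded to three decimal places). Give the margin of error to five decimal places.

ME = 0.12941

p̂ = 31/40 = 0.77500.
SE = √(p̂(1−p̂)/n) = √(0.174375/40) = 0.066026.
The 95% critical value is z* = 1.960.
ME = 1.960·0.066026 = 0.12941.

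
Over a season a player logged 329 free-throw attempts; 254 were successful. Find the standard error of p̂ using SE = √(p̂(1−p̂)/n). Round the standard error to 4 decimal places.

SE = 0.0231

With x = 254 successes in n = 329, p̂ = 0.77204.
p̂(1−p̂) = 0.175994.
SE = √(0.175994/329) = 0.0231.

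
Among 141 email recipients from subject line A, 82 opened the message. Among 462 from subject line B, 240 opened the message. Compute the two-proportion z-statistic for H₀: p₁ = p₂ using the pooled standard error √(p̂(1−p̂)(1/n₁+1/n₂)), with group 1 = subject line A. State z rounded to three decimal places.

z = 1.293

Sample proportions: p̂₁ = 82/141 = 0.58156 and p̂₂ = 240/462 = 0.51948.
Pooling: p̂ = 322/603 = 0.53400.
SE = √[p̂(1−p̂)(1/n₁+1/n₂)] = √[0.53400·0.46600·(1/141+1/462)] ≈ 0.047995.
z = 0.06208/0.047995 = 1.293.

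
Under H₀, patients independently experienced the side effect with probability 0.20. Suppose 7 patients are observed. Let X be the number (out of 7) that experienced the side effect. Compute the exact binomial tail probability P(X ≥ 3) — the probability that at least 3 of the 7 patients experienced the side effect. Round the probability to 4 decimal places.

X is binomial with n = 7 and p = 0.20.
P(X ≥ 3) = Σ_{j=3}^{7} C(7,j)·0.20^j·0.80^{7−j}.
= 0.114688 + 0.028672 + 0.004301 + 0.000358 + 0.000013 = 0.1480.

P = 0.1480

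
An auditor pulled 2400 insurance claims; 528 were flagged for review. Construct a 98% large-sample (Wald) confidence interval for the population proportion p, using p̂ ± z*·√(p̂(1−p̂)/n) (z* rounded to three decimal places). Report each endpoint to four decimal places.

Sample proportion p̂ = 528/2400 = 0.22000.
SE = √(p̂(1−p̂)/n) = √(0.171600/2400) = 0.008456.
For 98% confidence, z* = 2.326.
Margin of error: 2.326 × 0.008456 = 0.01967.
Interval: 0.22000 ± 0.01967 → (0.2003, 0.2397).

(0.2003, 0.2397)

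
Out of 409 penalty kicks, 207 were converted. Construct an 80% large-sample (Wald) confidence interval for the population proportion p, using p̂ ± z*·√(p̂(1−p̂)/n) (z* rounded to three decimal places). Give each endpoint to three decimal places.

(0.474, 0.538)

p̂ = 207/409 = 0.50611.
Standard error of p̂: √(0.249963/409) = √0.000611156 = 0.024722.
The 80% critical value is z* = 1.282.
Margin of error: 1.282 × 0.024722 = 0.03169.
CI: 0.50611 ± 0.03169 = (0.474, 0.538).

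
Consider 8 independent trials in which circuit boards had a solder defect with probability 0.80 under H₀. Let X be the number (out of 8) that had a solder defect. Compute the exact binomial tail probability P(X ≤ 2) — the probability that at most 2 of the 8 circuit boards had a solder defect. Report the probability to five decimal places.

P = 0.00123

X is binomial with n = 8 and p = 0.80.
P(X ≤ 2) = C(8,0)·0.80^0·0.20^8 + C(8,1)·0.80^1·0.20^7 + C(8,2)·0.80^2·0.20^6.
= 0.000003 + 0.000082 + 0.001147 = 0.00123.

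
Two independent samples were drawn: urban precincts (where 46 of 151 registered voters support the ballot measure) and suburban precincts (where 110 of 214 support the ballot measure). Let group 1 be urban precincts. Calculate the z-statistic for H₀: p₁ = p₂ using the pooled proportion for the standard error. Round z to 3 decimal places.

Sample proportions: p̂₁ = 46/151 = 0.30464 and p̂₂ = 110/214 = 0.51402.
Pooling: p̂ = 156/365 = 0.42740.
SE = √[p̂(1−p̂)(1/n₁+1/n₂)] = √[0.42740·0.57260·(1/151+1/214)] ≈ 0.052577.
z = (p̂₁ − p̂₂)/SE = (0.30464 − 0.51402)/0.052577 = -0.20938/0.052577 = -3.982.

z = -3.982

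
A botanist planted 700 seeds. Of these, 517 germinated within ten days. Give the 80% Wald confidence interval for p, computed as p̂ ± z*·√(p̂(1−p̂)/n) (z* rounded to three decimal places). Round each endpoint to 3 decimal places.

p̂ = 517/700 = 0.73857.
SE = √(p̂(1−p̂)/n) = √(0.193084/700) = 0.016608.
The 80% critical value is z* = 1.282.
Margin of error: 1.282 × 0.016608 = 0.02129.
CI: 0.73857 ± 0.02129 = (0.717, 0.760).

(0.717, 0.760)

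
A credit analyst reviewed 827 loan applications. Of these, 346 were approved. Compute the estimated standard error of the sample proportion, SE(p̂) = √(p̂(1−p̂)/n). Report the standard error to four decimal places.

The sample proportion is 346/827 = 0.41838.
p̂(1−p̂) = 0.243338.
SE = √(0.243338/827) = 0.0172.

SE = 0.0172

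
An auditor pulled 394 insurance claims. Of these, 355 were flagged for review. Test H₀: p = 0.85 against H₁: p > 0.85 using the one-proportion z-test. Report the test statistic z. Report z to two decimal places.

p̂ = 355/394 = 0.90102.
Null standard error: √(0.85·0.15/394) = √0.000323604 = 0.017989.
z = (0.90102 − 0.85)/0.017989 = 0.05102/0.017989 = 2.84.

z = 2.84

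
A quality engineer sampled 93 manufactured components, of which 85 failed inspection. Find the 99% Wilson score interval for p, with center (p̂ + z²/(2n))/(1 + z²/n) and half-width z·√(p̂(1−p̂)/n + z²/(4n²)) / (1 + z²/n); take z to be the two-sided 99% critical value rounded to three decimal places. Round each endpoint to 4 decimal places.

p̂ = 85/93 = 0.91398; z = 2.576, so z² = 6.635776.
Denominator 1 + z²/n = 1 + 6.635776/93 = 1.071352.
Center = (0.91398 + 0.035676)/1.071352 = 0.88641.
Radicand: p̂(1−p̂)/n + z²/(4n²) = 0.000845396 + 0.000191808 = 0.001037204.
Half-width = z·√(radicand)/denom = 2.576·0.032206/1.071352 = 0.07744.
Interval: 0.88641 ± 0.07744 → (0.8090, 0.9638).

(0.8090, 0.9638)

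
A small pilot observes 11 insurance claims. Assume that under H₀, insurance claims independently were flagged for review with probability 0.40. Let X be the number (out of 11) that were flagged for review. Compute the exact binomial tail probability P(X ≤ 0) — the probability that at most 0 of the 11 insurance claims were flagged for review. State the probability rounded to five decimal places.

X is binomial with n = 11 and p = 0.40.
P(X ≤ 0) = C(11,0)·0.40^0·0.60^11.
= 0.003628 = 0.00363.

P = 0.00363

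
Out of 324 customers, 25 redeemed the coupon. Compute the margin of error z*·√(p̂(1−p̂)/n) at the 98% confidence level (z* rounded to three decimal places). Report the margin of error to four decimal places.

ME = 0.0345

p̂ = 25/324 = 0.07716.
SE = √(p̂(1−p̂)/n) = √(0.071207/324) = 0.014825.
z* = 2.326 at the 98% level.
So ME = 0.0345.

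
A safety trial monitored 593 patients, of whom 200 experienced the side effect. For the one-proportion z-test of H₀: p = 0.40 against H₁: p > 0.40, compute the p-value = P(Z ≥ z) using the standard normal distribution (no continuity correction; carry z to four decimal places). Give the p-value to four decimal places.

The sample proportion is 200/593 = 0.33727.
Null standard error: √(0.40·0.60/593) = √0.000404722 = 0.020118.
Test statistic (full precision, shown to 4 dp): z = (200/593 − 0.40)/SE₀ ≈ -3.1182.
From the standard normal, P(Z ≥ z) = 0.9991.

p-value = 0.9991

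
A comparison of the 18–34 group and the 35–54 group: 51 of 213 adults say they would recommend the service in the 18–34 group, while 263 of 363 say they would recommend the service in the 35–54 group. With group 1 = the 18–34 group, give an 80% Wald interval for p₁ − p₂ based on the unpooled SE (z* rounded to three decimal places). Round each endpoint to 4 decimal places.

p̂₁ = 0.23944, p̂₂ = 0.72452, so the observed difference is -0.48508.
SE = √(0.000854961 + 0.000549839) = √0.001404800 = 0.037481.
The 80% critical value is z* = 1.282. Margin = 1.282·0.037481 = 0.04805.
So the interval runs from -0.5331 to -0.4370.

(-0.5331, -0.4370)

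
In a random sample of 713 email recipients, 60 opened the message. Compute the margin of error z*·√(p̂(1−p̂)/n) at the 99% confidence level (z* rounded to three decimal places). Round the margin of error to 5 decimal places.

The sample proportion is 60/713 = 0.08415.
SE(p̂) = √(0.08415·0.91585/713) = 0.010397.
The 99% critical value is z* = 2.576.
Margin of error = z*·SE = 2.576 × 0.010397 = 0.02678.

ME = 0.02678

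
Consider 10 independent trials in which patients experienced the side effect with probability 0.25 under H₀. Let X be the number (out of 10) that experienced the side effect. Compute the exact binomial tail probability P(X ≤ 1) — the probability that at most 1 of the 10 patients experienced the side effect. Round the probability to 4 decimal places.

P = 0.2440

X ~ Binomial(n=10, p=0.25).
P(X ≤ 1) = C(10,0)·0.25^0·0.75^10 + C(10,1)·0.25^1·0.75^9.
= 0.056314 + 0.187712 = 0.2440.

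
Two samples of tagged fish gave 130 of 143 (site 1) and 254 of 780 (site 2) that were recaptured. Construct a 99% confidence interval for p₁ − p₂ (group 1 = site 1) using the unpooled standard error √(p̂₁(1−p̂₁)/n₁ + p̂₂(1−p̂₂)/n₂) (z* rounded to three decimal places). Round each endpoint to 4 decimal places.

(0.5079, 0.6590)

p̂₁ = 0.90909, p̂₂ = 0.32564, so the observed difference is 0.58345.
SE = √(0.000577934 + 0.000281537) = √0.000859471 = 0.029317.
z* = 2.576 at the 99% level. Margin of error = 0.07552.
So the interval runs from 0.5079 to 0.6590.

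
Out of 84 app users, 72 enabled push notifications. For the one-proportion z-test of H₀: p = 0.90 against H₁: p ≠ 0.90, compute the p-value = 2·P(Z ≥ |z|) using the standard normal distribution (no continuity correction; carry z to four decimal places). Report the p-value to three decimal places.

p̂ = 72/84 = 0.85714.
Under H₀, SE = √(p₀(1−p₀)/n) = √(0.90·0.10/84) = √0.001071429 = 0.032733.
Test statistic (full precision, shown to 4 dp): z = (72/84 − 0.90)/SE₀ ≈ -1.3093.
From the standard normal, 2·P(Z ≥ |z|) = 0.190.

p-value = 0.190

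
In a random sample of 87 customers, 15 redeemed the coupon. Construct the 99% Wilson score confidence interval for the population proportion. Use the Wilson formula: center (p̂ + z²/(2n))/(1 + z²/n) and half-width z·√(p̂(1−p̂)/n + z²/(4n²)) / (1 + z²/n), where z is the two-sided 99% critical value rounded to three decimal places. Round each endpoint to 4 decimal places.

(0.0924, 0.2988)

Here p̂ = 15/87 = 0.17241 and z = 2.576 (z² = 6.635776).
1 + z²/n = 1.076273.
Center = (0.17241 + 0.038137)/1.076273 = 0.19563.
Radicand: p̂(1−p̂)/n + z²/(4n²) = 0.001640084 + 0.000219176 = 0.001859260.
Half-width = z·√(radicand)/denom = 2.576·0.043119/1.076273 = 0.10320.
CI: 0.19563 ± 0.10320 = (0.0924, 0.2988).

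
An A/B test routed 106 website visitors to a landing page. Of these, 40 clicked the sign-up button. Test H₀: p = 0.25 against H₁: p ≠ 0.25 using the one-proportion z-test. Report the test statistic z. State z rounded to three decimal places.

z = 3.028

With x = 40 successes in n = 106, p̂ = 0.37736.
SE₀ = √(0.25·0.75/106) = 0.042058.
Test statistic: z = 0.12736/0.042058 = 3.028.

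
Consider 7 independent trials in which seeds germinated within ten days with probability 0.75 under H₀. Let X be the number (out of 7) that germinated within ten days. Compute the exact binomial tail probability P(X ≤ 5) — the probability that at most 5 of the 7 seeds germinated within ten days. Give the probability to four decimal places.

X is binomial with n = 7 and p = 0.75.
P(X ≤ 5) = Σ_{j=0}^{5} C(7,j)·0.75^j·0.25^{7−j}.
= 0.000061 + 0.001282 + 0.011536 + 0.057678 + 0.173035 + 0.311462 = 0.5551.

P = 0.5551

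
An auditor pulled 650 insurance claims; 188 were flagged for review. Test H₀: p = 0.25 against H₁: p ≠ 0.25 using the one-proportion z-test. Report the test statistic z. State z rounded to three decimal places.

Sample proportion p̂ = 188/650 = 0.28923.
SE₀ = √(0.25·0.75/650) = 0.016984.
Test statistic: z = 0.03923/0.016984 = 2.310.

z = 2.310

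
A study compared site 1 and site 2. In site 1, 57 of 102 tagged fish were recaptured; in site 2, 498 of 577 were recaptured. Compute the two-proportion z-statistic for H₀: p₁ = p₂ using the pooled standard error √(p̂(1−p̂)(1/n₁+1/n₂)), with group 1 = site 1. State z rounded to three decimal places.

z = -7.332

p̂₁ = 57/102 = 0.55882, p̂₂ = 498/577 = 0.86308.
Pooled p̂ = (57+498)/(102+577) = 555/679 = 0.81738.
Pooled SE = √[0.1492709·0.01153702] ≈ 0.041499.
z = -0.30426/0.041499 = -7.332.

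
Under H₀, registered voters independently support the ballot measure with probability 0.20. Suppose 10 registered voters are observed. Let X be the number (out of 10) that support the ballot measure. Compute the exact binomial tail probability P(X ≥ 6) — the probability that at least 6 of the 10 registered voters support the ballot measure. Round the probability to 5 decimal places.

P = 0.00637

X is binomial with n = 10 and p = 0.20.
P(X ≥ 6) = Σ_{j=6}^{10} C(10,j)·0.20^j·0.80^{10−j}.
= 0.005505 + 0.000786 + 0.000074 + 0.000004 + 0.000000 = 0.00637.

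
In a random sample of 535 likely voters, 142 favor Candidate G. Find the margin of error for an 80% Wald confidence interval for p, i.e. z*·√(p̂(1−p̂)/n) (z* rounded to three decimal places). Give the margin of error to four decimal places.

ME = 0.0245

Sample proportion p̂ = 142/535 = 0.26542.
Standard error of p̂: √(0.194972/535) = √0.000364435 = 0.019090.
For 80% confidence, z* = 1.282.
Margin of error = z*·SE = 1.282 × 0.019090 = 0.0245.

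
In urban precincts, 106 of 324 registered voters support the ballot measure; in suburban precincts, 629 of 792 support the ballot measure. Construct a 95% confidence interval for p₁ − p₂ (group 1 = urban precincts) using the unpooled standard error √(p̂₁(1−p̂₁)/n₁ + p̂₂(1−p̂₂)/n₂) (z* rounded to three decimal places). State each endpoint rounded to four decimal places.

(-0.5254, -0.4087)

p̂₁ = 0.32716, p̂₂ = 0.79419, so the observed difference is -0.46703.
SE = √(0.000679403 + 0.000206378) = √0.000885781 = 0.029762.
z* = 1.960 at the 95% level. Margin = 1.960·0.029762 = 0.05833.
Interval: -0.46703 ± 0.05833 → (-0.5254, -0.4087).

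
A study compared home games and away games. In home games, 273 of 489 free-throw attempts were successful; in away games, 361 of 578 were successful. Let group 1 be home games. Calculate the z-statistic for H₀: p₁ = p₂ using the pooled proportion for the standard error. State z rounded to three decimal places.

z = -2.197

p̂₁ = 273/489 = 0.55828, p̂₂ = 361/578 = 0.62457.
Pooling: p̂ = 634/1067 = 0.59419.
SE = √[p̂(1−p̂)(1/n₁+1/n₂)] = √[0.59419·0.40581·(1/489+1/578)] ≈ 0.030171.
z = -0.06629/0.030171 = -2.197.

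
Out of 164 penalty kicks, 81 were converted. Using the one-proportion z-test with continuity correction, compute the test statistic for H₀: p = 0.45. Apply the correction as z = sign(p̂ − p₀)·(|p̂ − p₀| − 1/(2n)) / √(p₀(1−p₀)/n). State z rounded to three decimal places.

z = 1.052

The sample proportion is 81/164 = 0.49390. p̂ − p₀ = 0.043902.
1/(2n) = 0.003049.
Corrected numerator: |0.043902| − 0.003049 = 0.040853.
Null standard error: √(0.45·0.55/164) = √0.001509146 = 0.038848.
z = +0.040853/0.038848 = 1.052.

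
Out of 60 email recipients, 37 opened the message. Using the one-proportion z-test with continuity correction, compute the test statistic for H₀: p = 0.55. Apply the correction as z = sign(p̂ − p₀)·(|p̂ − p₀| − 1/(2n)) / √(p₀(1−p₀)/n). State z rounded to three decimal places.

z = 0.908

With x = 37 successes in n = 60, p̂ = 0.61667. p̂ − p₀ = 0.066667.
1/(2n) = 0.008333.
Corrected numerator: |0.066667| − 0.008333 = 0.058334.
Under H₀, SE = √(p₀(1−p₀)/n) = √(0.55·0.45/60) = √0.004125000 = 0.064226.
z = +0.058334/0.064226 = 0.908.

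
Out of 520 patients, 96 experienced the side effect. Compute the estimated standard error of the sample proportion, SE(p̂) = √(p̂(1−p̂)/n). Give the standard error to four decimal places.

SE = 0.0170

With x = 96 successes in n = 520, p̂ = 0.18462.
p̂(1−p̂) = 0.18462·0.81538 = 0.150535.
SE = √(0.150535/520) = √0.000289490 = 0.0170.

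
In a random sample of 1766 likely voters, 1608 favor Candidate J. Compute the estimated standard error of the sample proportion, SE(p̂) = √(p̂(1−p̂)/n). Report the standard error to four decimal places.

SE = 0.0068

With x = 1608 successes in n = 1766, p̂ = 0.91053.
p̂(1−p̂) = 0.081465.
SE = √(0.081465/1766) = 0.0068.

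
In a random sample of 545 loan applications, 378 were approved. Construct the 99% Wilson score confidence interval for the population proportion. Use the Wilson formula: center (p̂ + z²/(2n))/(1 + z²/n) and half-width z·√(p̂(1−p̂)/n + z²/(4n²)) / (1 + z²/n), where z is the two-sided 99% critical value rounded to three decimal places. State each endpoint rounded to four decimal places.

(0.6406, 0.7419)

Here p̂ = 378/545 = 0.69358 and z = 2.576 (z² = 6.635776).
Denominator 1 + z²/n = 1 + 6.635776/545 = 1.012176.
Adjusted center: (0.69358 + z²/(2n))/1.012176 = 0.69125.
Radicand: p̂(1−p̂)/n + z²/(4n²) = 0.000389959 + 0.000005585 = 0.000395544.
Half-width = 2.576·√0.000395544/1.012176 = 0.05062.
Interval: 0.69125 ± 0.05062 → (0.6406, 0.7419).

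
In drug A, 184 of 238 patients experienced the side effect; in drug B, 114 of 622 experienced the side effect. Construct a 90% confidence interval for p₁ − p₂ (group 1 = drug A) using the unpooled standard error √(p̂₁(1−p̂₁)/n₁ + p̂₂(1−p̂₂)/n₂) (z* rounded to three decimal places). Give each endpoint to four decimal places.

(0.5384, 0.6413)

p̂₁ = 0.77311, p̂₂ = 0.18328, so the observed difference is 0.58983.
Unpooled SE = √(p̂₁(1−p̂₁)/n₁ + p̂₂(1−p̂₂)/n₂) = √(0.000737022 + 0.000240656) = 0.031268.
For 90% confidence, z* = 1.645. Margin of error = 0.05144.
So the interval runs from 0.5384 to 0.6413.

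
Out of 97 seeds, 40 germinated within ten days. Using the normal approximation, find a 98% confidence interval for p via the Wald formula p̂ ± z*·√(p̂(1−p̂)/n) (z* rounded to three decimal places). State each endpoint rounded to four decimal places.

The sample proportion is 40/97 = 0.41237.
SE = √(p̂(1−p̂)/n) = √(0.242321/97) = 0.049982.
The 98% critical value is z* = 2.326.
Margin of error: 2.326 × 0.049982 = 0.11626.
So the interval runs from 0.2961 to 0.5286.

(0.2961, 0.5286)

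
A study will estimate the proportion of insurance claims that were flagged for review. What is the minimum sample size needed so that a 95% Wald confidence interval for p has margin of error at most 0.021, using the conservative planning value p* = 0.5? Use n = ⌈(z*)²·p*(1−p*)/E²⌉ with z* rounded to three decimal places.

n = 2178

z* = 1.960 at the 95% level.
p*(1−p*) = 0.50·0.50 = 0.2500.
(z*)²·p*(1−p*)/E² = 3.841600·0.2500/0.000441 = 2177.778.
⌈2177.778⌉ = 2178.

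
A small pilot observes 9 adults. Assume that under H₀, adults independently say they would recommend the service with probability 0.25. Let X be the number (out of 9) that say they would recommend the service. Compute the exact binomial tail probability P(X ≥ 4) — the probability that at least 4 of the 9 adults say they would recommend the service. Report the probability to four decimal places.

X is binomial with n = 9 and p = 0.25.
P(X ≥ 4) = Σ_{j=4}^{9} C(9,j)·0.25^j·0.75^{9−j}.
= 0.116798 + 0.038933 + 0.008652 + 0.001236 + 0.000103 + 0.000004 = 0.1657.

P = 0.1657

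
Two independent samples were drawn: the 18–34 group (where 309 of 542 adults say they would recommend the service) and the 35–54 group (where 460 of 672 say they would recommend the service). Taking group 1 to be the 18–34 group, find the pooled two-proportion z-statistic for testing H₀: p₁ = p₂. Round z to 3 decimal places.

z = -4.113

p̂₁ = 309/542 = 0.57011, p̂₂ = 460/672 = 0.68452.
Pooling: p̂ = 769/1214 = 0.63344.
Pooled SE = √[0.2321929·0.00333311] ≈ 0.027820.
z = (p̂₁ − p̂₂)/SE = (0.57011 − 0.68452)/0.027820 = -0.11441/0.027820 = -4.113.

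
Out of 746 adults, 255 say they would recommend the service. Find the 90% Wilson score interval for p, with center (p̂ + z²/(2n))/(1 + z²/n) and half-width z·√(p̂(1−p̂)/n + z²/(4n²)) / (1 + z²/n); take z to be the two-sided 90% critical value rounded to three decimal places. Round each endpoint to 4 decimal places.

p̂ = 255/746 = 0.34182; z = 1.645, so z² = 2.706025.
Denominator 1 + z²/n = 1 + 2.706025/746 = 1.003627.
Adjusted center: (0.34182 + z²/(2n))/1.003627 = 0.34239.
Radicand: p̂(1−p̂)/n + z²/(4n²) = 0.000301582 + 0.000001216 = 0.000302798.
Half-width = 1.645·√0.000302798/1.003627 = 0.02852.
Interval: 0.34239 ± 0.02852 → (0.3139, 0.3709).

(0.3139, 0.3709)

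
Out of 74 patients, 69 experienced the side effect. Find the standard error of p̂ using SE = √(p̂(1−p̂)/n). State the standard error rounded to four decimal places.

SE = 0.0292

Sample proportion p̂ = 69/74 = 0.93243.
p̂(1−p̂) = 0.063004.
Dividing by n and taking the root: √0.000851405 = 0.0292.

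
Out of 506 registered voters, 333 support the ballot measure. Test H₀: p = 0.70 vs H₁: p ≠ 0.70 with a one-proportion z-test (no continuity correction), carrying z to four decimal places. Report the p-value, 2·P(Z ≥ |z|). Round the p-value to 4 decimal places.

p-value = 0.0397

With x = 333 successes in n = 506, p̂ = 0.65810.
SE₀ = √(0.70·0.30/506) = 0.020372.
Test statistic (full precision, shown to 4 dp): z = (333/506 − 0.70)/SE₀ ≈ -2.0566.
From the standard normal, 2·P(Z ≥ |z|) = 0.0397.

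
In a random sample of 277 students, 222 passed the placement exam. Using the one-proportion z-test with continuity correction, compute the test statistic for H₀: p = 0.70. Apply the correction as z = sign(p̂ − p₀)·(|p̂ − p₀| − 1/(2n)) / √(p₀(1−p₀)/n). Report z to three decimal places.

z = 3.619

With x = 222 successes in n = 277, p̂ = 0.80144. p̂ − p₀ = 0.101444.
1/(2n) = 0.001805.
Corrected numerator: |0.101444| − 0.001805 = 0.099639.
Under H₀, SE = √(p₀(1−p₀)/n) = √(0.70·0.30/277) = √0.000758123 = 0.027534.
z = (+)0.099639/0.027534 = 3.619.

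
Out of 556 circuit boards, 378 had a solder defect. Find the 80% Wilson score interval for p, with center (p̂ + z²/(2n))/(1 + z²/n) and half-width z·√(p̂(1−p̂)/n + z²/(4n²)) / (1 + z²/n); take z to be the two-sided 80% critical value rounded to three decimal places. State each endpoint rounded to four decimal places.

p̂ = 378/556 = 0.67986; z = 1.282, so z² = 1.643524.
Denominator 1 + z²/n = 1 + 1.643524/556 = 1.002956.
Center = (0.67986 + 0.001478)/1.002956 = 0.67933.
Radicand: p̂(1−p̂)/n + z²/(4n²) = 0.000391460 + 0.000001329 = 0.000392789.
Half-width = z·√(radicand)/denom = 1.282·0.019819/1.002956 = 0.02533.
Interval: 0.67933 ± 0.02533 → (0.6540, 0.7047).

(0.6540, 0.7047)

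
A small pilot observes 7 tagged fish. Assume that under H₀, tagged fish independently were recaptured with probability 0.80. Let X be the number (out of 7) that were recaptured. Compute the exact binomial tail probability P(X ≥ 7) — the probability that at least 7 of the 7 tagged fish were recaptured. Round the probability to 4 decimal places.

X is binomial with n = 7 and p = 0.80.
P(X ≥ 7) = C(7,7)·0.80^7·0.20^0.
= 0.209715 = 0.2097.

P = 0.2097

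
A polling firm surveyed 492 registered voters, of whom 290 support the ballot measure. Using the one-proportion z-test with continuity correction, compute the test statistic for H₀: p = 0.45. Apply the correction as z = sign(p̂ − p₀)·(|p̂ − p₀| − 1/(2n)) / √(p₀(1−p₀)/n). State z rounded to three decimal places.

z = 6.171

The sample proportion is 290/492 = 0.58943. p̂ − p₀ = 0.139431.
1/(2n) = 0.001016.
Corrected numerator: |0.139431| − 0.001016 = 0.138415.
Under H₀, SE = √(p₀(1−p₀)/n) = √(0.45·0.55/492) = √0.000503049 = 0.022429.
z = (+)0.138415/0.022429 = 6.171.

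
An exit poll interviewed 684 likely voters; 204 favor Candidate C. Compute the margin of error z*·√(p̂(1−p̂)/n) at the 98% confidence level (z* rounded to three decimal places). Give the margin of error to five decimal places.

ME = 0.04069

p̂ = 204/684 = 0.29825.
SE = √(p̂(1−p̂)/n) = √(0.209295/684) = 0.017492.
For 98% confidence, z* = 2.326.
So ME = 0.04069.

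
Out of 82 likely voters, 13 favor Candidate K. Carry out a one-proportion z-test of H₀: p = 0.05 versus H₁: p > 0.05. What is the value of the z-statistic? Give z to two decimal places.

p̂ = 13/82 = 0.15854.
Under H₀, SE = √(p₀(1−p₀)/n) = √(0.05·0.95/82) = √0.000579268 = 0.024068.
z = (p̂ − p₀)/SE = (0.15854 − 0.05)/0.024068 = 4.51.

z = 4.51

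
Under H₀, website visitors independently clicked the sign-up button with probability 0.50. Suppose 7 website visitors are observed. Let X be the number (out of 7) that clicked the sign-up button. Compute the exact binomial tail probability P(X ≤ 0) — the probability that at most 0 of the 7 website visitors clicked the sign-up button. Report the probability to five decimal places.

X is binomial with n = 7 and p = 0.50.
P(X ≤ 0) = C(7,0)·0.50^0·0.50^7.
= 0.007812 = 0.00781.

P = 0.00781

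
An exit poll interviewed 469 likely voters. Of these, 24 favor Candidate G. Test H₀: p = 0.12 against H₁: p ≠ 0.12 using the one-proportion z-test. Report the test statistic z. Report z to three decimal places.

The sample proportion is 24/469 = 0.05117.
SE₀ = √(0.12·0.88/469) = 0.015005.
Test statistic: z = -0.06883/0.015005 = -4.587.

z = -4.587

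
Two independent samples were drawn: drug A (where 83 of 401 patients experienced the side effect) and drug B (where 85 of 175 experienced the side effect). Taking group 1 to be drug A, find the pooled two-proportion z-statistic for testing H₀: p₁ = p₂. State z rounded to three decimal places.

z = -6.769

p̂₁ = 83/401 = 0.20698, p̂₂ = 85/175 = 0.48571.
Pooling: p̂ = 168/576 = 0.29167.
Pooled SE = √[0.2065972·0.00820805] ≈ 0.041180.
z = -0.27873/0.041180 = -6.769.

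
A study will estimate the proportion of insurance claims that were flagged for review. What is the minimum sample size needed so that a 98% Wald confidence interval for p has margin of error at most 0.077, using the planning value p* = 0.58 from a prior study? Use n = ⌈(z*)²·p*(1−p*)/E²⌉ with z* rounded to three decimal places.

n = 223

For 98% confidence, z* = 2.326.
p*(1−p*) = 0.2436.
Required n before rounding: 5.410276 × 0.2436 / 0.077² = 222.288.
⌈222.288⌉ = 223.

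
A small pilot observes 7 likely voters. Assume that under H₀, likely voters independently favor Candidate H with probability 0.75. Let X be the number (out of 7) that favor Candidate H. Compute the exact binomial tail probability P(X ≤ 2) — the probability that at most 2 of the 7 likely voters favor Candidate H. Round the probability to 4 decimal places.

X is binomial with n = 7 and p = 0.75.
P(X ≤ 2) = C(7,0)·0.75^0·0.25^7 + C(7,1)·0.75^1·0.25^6 + C(7,2)·0.75^2·0.25^5.
= 0.000061 + 0.001282 + 0.011536 = 0.0129.

P = 0.0129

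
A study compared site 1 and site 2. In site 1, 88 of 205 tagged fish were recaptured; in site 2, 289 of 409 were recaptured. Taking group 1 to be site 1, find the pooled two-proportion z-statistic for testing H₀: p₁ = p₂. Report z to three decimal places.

p̂₁ = 88/205 = 0.42927, p̂₂ = 289/409 = 0.70660.
Pooling: p̂ = 377/614 = 0.61401.
SE = √[p̂(1−p̂)(1/n₁+1/n₂)] = √[0.61401·0.38599·(1/205+1/409)] ≈ 0.041660.
z = -0.27733/0.041660 = -6.657.

z = -6.657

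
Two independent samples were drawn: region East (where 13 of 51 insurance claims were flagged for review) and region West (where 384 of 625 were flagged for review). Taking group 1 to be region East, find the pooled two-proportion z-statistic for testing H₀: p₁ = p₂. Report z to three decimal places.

Sample proportions: p̂₁ = 13/51 = 0.25490 and p̂₂ = 384/625 = 0.61440.
Pooling: p̂ = 397/676 = 0.58728.
SE = √[p̂(1−p̂)(1/n₁+1/n₂)] = √[0.58728·0.41272·(1/51+1/625)] ≈ 0.071697.
z = (p̂₁ − p̂₂)/SE = (0.25490 − 0.61440)/0.071697 = -0.35950/0.071697 = -5.014.

z = -5.014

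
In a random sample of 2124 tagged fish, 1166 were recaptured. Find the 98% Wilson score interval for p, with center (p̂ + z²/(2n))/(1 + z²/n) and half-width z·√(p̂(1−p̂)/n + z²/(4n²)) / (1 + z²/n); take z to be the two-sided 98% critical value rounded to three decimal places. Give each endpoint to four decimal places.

Here p̂ = 1166/2124 = 0.54896 and z = 2.326 (z² = 5.410276).
Denominator 1 + z²/n = 1 + 5.410276/2124 = 1.002547.
Center = (0.54896 + 0.001274)/1.002547 = 0.54884.
Radicand: p̂(1−p̂)/n + z²/(4n²) = 0.000116574 + 0.000000300 = 0.000116874.
Half-width = 2.326·√0.000116874/1.002547 = 0.02508.
Interval: 0.54884 ± 0.02508 → (0.5238, 0.5739).

(0.5238, 0.5739)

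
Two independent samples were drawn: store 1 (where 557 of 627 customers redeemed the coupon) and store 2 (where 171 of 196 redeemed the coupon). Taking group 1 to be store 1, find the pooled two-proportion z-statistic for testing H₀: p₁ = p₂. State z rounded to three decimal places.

p̂₁ = 557/627 = 0.88836, p̂₂ = 171/196 = 0.87245.
Pooling: p̂ = 728/823 = 0.88457.
Pooled SE = √[0.1021070·0.00669694] ≈ 0.026150.
z = (p̂₁ − p̂₂)/SE = (0.88836 − 0.87245)/0.026150 = 0.01591/0.026150 = 0.608.

z = 0.608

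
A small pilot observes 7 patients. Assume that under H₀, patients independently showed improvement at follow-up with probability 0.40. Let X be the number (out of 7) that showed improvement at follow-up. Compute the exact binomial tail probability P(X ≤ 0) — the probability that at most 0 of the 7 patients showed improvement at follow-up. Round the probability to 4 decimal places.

X is binomial with n = 7 and p = 0.40.
P(X ≤ 0) = C(7,0)·0.40^0·0.60^7.
= 0.027994 = 0.0280.

P = 0.0280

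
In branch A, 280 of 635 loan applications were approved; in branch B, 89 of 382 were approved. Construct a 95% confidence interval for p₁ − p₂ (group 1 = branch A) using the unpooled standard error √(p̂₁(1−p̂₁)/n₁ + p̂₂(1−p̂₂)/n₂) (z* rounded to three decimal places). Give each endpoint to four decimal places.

p̂₁ = 0.44094, p̂₂ = 0.23298, so the observed difference is 0.20796.
SE = √(0.000388209 + 0.000467808) = √0.000856017 = 0.029258.
The 95% critical value is z* = 1.960. Margin of error = 0.05735.
Interval: 0.20796 ± 0.05735 → (0.1506, 0.2653).

(0.1506, 0.2653)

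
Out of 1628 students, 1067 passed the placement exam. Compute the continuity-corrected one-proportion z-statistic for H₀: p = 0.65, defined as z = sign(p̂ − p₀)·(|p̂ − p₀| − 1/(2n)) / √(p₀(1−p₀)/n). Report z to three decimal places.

Sample proportion p̂ = 1067/1628 = 0.65541. p̂ − p₀ = 0.005405.
1/(2n) = 0.000307.
Corrected numerator: |0.005405| − 0.000307 = 0.005098.
Null standard error: √(0.65·0.35/1628) = √0.000139742 = 0.011821.
z = +0.005098/0.011821 = 0.431.

z = 0.431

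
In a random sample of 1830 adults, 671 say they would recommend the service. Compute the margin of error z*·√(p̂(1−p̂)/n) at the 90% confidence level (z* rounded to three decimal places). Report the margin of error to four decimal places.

ME = 0.0185

The sample proportion is 671/1830 = 0.36667.
SE(p̂) = √(0.36667·0.63333/1830) = 0.011265.
z* = 1.645 at the 90% level.
So ME = 0.0185.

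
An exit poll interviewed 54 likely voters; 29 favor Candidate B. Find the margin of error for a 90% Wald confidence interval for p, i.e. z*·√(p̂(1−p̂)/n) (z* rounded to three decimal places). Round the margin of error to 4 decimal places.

With x = 29 successes in n = 54, p̂ = 0.53704.
Standard error of p̂: √(0.248628/54) = √0.004604227 = 0.067854.
z* = 1.645 at the 90% level.
Margin of error = z*·SE = 1.645 × 0.067854 = 0.1116.

ME = 0.1116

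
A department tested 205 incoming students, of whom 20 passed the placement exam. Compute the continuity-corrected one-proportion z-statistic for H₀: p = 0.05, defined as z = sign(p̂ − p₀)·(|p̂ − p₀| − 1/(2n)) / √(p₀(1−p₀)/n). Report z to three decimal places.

The sample proportion is 20/205 = 0.09756. p̂ − p₀ = 0.047561.
Continuity correction 1/(2n) = 1/410 = 0.002439.
Corrected numerator: |0.047561| − 0.002439 = 0.045122.
Null standard error: √(0.05·0.95/205) = √0.000231707 = 0.015222.
z = (+)0.045122/0.015222 = 2.964.

z = 2.964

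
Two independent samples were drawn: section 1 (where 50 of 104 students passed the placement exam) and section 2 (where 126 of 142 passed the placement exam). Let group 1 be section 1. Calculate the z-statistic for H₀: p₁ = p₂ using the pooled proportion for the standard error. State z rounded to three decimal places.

Sample proportions: p̂₁ = 50/104 = 0.48077 and p̂₂ = 126/142 = 0.88732.
Pooled p̂ = (50+126)/(104+142) = 176/246 = 0.71545.
SE = √[p̂(1−p̂)(1/n₁+1/n₂)] = √[0.71545·0.28455·(1/104+1/142)] ≈ 0.058234.
z = -0.40655/0.058234 = -6.981.

z = -6.981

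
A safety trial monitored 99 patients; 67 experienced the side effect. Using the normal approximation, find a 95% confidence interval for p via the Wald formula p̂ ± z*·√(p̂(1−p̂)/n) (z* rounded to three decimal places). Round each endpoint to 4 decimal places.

(0.5846, 0.7689)

Sample proportion p̂ = 67/99 = 0.67677.
SE(p̂) = √(0.67677·0.32323/99) = 0.047007.
For 95% confidence, z* = 1.960.
Margin of error: 1.960 × 0.047007 = 0.09213.
Interval: 0.67677 ± 0.09213 → (0.5846, 0.7689).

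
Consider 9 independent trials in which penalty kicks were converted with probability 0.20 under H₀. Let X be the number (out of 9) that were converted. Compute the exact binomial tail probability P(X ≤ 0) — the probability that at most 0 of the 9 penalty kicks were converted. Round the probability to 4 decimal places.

X is binomial with n = 9 and p = 0.20.
P(X ≤ 0) = C(9,0)·0.20^0·0.80^9.
= 0.134218 = 0.1342.

P = 0.1342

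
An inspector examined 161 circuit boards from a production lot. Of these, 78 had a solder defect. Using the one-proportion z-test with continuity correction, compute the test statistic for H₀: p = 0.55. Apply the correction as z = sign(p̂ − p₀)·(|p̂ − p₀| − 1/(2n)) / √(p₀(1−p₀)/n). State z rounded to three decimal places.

z = -1.592

p̂ = 78/161 = 0.48447. p̂ − p₀ = -0.065528.
1/(2n) = 0.003106.
Corrected numerator: |-0.065528| − 0.003106 = 0.062422.
SE₀ = √(0.55·0.45/161) = 0.039208.
z = −0.062422/0.039208 = -1.592.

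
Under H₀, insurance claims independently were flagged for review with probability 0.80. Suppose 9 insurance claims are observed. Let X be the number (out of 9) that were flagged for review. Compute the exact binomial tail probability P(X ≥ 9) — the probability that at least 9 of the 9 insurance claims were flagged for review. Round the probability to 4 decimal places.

P = 0.1342

X is binomial with n = 9 and p = 0.80.
P(X ≥ 9) = C(9,9)·0.80^9·0.20^0.
= 0.134218 = 0.1342.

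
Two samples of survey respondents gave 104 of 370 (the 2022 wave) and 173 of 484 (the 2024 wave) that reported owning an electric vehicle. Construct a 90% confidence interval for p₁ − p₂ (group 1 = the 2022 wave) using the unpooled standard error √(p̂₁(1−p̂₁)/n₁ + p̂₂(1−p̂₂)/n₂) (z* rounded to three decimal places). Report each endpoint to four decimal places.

p̂₁ = 0.28108, p̂₂ = 0.35744, so the observed difference is -0.07636.
Unpooled SE = √(p̂₁(1−p̂₁)/n₁ + p̂₂(1−p̂₂)/n₂) = √(0.000546147 + 0.000474537) = 0.031948.
The 90% critical value is z* = 1.645. Margin = 1.645·0.031948 = 0.05255.
So the interval runs from -0.1289 to -0.0238.

(-0.1289, -0.0238)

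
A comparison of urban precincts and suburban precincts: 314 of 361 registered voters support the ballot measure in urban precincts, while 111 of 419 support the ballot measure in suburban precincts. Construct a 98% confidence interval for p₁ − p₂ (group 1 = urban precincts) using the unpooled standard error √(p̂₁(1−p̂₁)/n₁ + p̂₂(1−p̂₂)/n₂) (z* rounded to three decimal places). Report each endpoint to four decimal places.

p̂₁ = 0.86981, p̂₂ = 0.26492, so the observed difference is 0.60489.
SE = √(0.000313694 + 0.000464763) = √0.000778457 = 0.027901.
z* = 2.326 at the 98% level. Margin = 2.326·0.027901 = 0.06490.
CI: 0.60489 ± 0.06490 = (0.5400, 0.6698).

(0.5400, 0.6698)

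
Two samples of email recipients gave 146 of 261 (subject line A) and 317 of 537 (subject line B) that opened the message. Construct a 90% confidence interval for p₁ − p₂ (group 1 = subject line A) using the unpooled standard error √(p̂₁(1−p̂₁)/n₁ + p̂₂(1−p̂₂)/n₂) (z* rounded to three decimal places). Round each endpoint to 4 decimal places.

(-0.0924, 0.0305)

p̂₁ = 146/261 = 0.55939, p̂₂ = 317/537 = 0.59032; p̂₁ − p̂₂ = -0.03093.
SE = √(0.000944342 + 0.000450359) = √0.001394701 = 0.037346.
z* = 1.645 at the 90% level. Margin = 1.645·0.037346 = 0.06143.
CI: -0.03093 ± 0.06143 = (-0.0924, 0.0305).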